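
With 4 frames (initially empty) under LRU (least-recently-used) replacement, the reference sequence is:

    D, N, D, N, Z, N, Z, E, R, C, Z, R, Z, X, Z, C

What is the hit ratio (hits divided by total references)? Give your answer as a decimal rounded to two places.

0.56

D → miss, frames {D}
N → miss, frames {D,N}
D → hit
N → hit
Z → miss, frames {D,N,Z}
N → hit
Z → hit
E → miss, frames {D,N,Z,E}
R → miss, evict D, frames {N,Z,E,R}
C → miss, evict N, frames {Z,E,R,C}
Z → hit
R → hit
Z → hit
X → miss, evict E, frames {C,R,Z,X}
Z → hit
C → hit
Hits: 9 of 16 references → 9/16 = 0.5625.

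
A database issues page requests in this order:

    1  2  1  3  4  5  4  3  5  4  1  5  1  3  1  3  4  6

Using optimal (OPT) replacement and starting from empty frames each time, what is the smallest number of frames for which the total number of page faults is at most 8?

3

f=1: 18 faults
f=2: 11 faults
f=3: 8 faults
f=4: 6 faults
f=5: 6 faults
f=6: 6 faults
Smallest f with faults ≤ 8 is 3.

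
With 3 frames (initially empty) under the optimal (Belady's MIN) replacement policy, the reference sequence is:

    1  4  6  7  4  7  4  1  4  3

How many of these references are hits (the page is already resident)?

1 -> fault, frames {1}
4 -> fault, frames {1,4}
6 -> fault, frames {1,4,6}
7 -> fault, evict 6, frames {1,4,7}
4 -> hit
7 -> hit
4 -> hit
1 -> hit
4 -> hit
3 -> fault, evict 7, frames {1,4,3}
Hits: 5.

5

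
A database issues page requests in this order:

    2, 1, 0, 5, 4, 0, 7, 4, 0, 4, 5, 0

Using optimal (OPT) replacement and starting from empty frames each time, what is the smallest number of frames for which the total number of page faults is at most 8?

f=1: 12 faults
f=2: 8 faults
f=3: 7 faults
f=4: 6 faults
f=5: 6 faults
f=6: 6 faults
Smallest f with faults ≤ 8 is 2.

2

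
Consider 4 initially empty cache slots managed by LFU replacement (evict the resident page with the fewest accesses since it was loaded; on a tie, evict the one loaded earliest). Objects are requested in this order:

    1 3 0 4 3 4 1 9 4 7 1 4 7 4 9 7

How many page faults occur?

1: miss, frames [1]
3: miss, frames [1, 3]
0: miss, frames [1, 3, 0]
4: miss, frames [1, 3, 0, 4]
3: hit
4: hit
1: hit
9: miss, evict 0, frames [1, 3, 4, 9]
4: hit
7: miss, evict 9, frames [1, 3, 4, 7]
1: hit
4: hit
7: hit
4: hit
9: miss, evict 3, frames [1, 4, 7, 9]
7: hit
Page faults: 7.

7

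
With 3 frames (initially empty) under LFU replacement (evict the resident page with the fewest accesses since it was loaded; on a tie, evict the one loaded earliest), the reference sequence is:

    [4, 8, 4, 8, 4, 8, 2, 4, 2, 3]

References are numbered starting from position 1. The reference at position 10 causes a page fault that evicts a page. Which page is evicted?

2

pos 1: 4 → miss, frames {4}
pos 2: 8 → miss, frames {4,8}
pos 3: 4 → hit
pos 4: 8 → hit
pos 5: 4 → hit
pos 6: 8 → hit
pos 7: 2 → miss, frames {4,8,2}
pos 8: 4 → hit
pos 9: 2 → hit
pos 10: 3 → miss, evict 2, frames {4,8,3}
At position 10, page 2 is evicted.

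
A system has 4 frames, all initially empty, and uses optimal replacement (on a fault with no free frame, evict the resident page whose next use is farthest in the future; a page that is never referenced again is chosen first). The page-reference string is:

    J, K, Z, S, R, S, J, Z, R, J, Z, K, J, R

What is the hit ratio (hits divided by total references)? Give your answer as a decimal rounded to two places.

J → miss, frames {J}
K → miss, frames {J,K}
Z → miss, frames {J,K,Z}
S → miss, frames {J,K,Z,S}
R → miss, evict K, frames {J,Z,S,R}
S → hit
J → hit
Z → hit
R → hit
J → hit
Z → hit
K → miss, evict S, frames {J,Z,R,K}
J → hit
R → hit
Hits: 8 of 14 references → 8/14 = 0.5714.

0.57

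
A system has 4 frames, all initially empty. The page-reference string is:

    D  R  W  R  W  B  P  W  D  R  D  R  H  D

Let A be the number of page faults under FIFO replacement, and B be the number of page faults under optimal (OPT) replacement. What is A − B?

2

Under FIFO: F F F . . F F . F F . . F . → 8 faults.
Under OPT: F F F . . F F . . . . . F . → 6 faults.
A − B = 8 − 6 = 2.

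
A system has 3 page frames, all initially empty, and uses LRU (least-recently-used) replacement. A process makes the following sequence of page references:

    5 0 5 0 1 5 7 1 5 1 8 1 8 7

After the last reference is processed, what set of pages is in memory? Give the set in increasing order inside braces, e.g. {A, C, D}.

{1, 7, 8}

5: fault, frames [5]
0: fault, frames [5, 0]
5: hit
0: hit
1: fault, frames [5, 0, 1]
5: hit
7: fault, evict 0, frames [1, 5, 7]
1: hit
5: hit
1: hit
8: fault, evict 7, frames [5, 1, 8]
1: hit
8: hit
7: fault, evict 5, frames [1, 8, 7]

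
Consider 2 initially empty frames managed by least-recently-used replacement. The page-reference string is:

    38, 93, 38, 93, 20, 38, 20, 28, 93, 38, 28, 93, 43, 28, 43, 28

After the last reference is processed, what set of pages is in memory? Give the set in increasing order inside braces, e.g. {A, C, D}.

{28, 43}

38: miss, frames {38}
93: miss, frames {38,93}
38: hit
93: hit
20: miss, evict 38, frames {93,20}
38: miss, evict 93, frames {20,38}
20: hit
28: miss, evict 38, frames {20,28}
93: miss, evict 20, frames {28,93}
38: miss, evict 28, frames {93,38}
28: miss, evict 93, frames {38,28}
93: miss, evict 38, frames {28,93}
43: miss, evict 28, frames {93,43}
28: miss, evict 93, frames {43,28}
43: hit
28: hit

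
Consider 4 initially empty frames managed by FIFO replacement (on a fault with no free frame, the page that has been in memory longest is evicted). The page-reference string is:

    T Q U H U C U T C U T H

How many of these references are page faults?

6

T → miss, frames [T]
Q → miss, frames [T, Q]
U → miss, frames [T, Q, U]
H → miss, frames [T, Q, U, H]
U → hit
C → miss, evict T, frames [Q, U, H, C]
U → hit
T → miss, evict Q, frames [U, H, C, T]
C → hit
U → hit
T → hit
H → hit
Page faults: 6.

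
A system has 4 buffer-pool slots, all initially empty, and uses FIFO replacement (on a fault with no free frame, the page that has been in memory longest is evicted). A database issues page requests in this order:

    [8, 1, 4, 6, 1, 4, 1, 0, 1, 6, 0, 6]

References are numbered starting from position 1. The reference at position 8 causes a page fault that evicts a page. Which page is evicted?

pos 1: 8: fault, frames [8]
pos 2: 1: fault, frames [8, 1]
pos 3: 4: fault, frames [8, 1, 4]
pos 4: 6: fault, frames [8, 1, 4, 6]
pos 5: 1: hit
pos 6: 4: hit
pos 7: 1: hit
pos 8: 0: fault, evict 8, frames [1, 4, 6, 0]
At position 8, page 8 is evicted.

8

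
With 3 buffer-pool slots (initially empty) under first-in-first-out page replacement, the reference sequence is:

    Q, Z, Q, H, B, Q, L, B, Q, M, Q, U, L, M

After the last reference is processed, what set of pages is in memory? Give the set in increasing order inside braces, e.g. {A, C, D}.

Q → fault, frames (Q)
Z → fault, frames (Q Z)
Q → hit
H → fault, frames (Q Z H)
B → fault, evict Q, frames (Z H B)
Q → fault, evict Z, frames (H B Q)
L → fault, evict H, frames (B Q L)
B → hit
Q → hit
M → fault, evict B, frames (Q L M)
Q → hit
U → fault, evict Q, frames (L M U)
L → hit
M → hit

{L, M, U}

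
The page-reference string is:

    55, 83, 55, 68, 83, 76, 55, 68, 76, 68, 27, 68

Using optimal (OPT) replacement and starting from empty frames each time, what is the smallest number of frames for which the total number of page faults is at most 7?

2

f=1: 12 faults
f=2: 7 faults
f=3: 5 faults
f=4: 5 faults
f=5: 5 faults
Smallest f with faults ≤ 7 is 2.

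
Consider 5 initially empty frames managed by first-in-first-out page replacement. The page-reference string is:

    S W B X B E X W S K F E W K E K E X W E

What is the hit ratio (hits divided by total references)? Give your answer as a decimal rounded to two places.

0.60

S → fault, frames {S}
W → fault, frames {S,W}
B → fault, frames {S,W,B}
X → fault, frames {S,W,B,X}
B → hit
E → fault, frames {S,W,B,X,E}
X → hit
W → hit
S → hit
K → fault, evict S, frames {W,B,X,E,K}
F → fault, evict W, frames {B,X,E,K,F}
E → hit
W → fault, evict B, frames {X,E,K,F,W}
K → hit
E → hit
K → hit
E → hit
X → hit
W → hit
E → hit
Hits: 12 of 20 references → 12/20 = 0.6000.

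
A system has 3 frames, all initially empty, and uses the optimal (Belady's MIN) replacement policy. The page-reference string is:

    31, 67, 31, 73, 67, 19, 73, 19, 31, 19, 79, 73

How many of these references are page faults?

31 -> fault, frames [31]
67 -> fault, frames [31, 67]
31 -> hit
73 -> fault, frames [31, 67, 73]
67 -> hit
19 -> fault, evict 67, frames [31, 73, 19]
73 -> hit
19 -> hit
31 -> hit
19 -> hit
79 -> fault, evict 19, frames [31, 73, 79]
73 -> hit
Page faults: 5.

5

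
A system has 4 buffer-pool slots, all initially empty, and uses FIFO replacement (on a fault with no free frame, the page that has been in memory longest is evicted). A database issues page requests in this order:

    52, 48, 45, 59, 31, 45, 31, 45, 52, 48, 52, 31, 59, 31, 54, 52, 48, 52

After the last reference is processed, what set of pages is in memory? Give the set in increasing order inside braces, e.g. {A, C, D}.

{31, 48, 52, 54}

52 → fault, frames {52}
48 → fault, frames {52,48}
45 → fault, frames {52,48,45}
59 → fault, frames {52,48,45,59}
31 → fault, evict 52, frames {48,45,59,31}
45 → hit
31 → hit
45 → hit
52 → fault, evict 48, frames {45,59,31,52}
48 → fault, evict 45, frames {59,31,52,48}
52 → hit
31 → hit
59 → hit
31 → hit
54 → fault, evict 59, frames {31,52,48,54}
52 → hit
48 → hit
52 → hit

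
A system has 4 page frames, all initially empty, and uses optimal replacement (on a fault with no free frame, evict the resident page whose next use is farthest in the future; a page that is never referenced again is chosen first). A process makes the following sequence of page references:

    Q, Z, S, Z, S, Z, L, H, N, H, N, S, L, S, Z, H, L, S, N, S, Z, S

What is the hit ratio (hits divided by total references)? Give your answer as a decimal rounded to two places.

0.64

Q → miss, frames {Q}
Z → miss, frames {Q,Z}
S → miss, frames {Q,Z,S}
Z → hit
S → hit
Z → hit
L → miss, frames {Q,Z,S,L}
H → miss, evict Q, frames {Z,S,L,H}
N → miss, evict Z, frames {S,L,H,N}
H → hit
N → hit
S → hit
L → hit
S → hit
Z → miss, evict N, frames {S,L,H,Z}
H → hit
L → hit
S → hit
N → miss, evict H, frames {S,L,Z,N}
S → hit
Z → hit
S → hit
Hits: 14 of 22 references → 14/22 = 0.6364.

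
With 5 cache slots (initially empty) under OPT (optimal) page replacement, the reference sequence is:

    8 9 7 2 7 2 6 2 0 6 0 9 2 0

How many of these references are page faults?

6

8 -> fault, frames [8]
9 -> fault, frames [8, 9]
7 -> fault, frames [8, 9, 7]
2 -> fault, frames [8, 9, 7, 2]
7 -> hit
2 -> hit
6 -> fault, frames [8, 9, 7, 2, 6]
2 -> hit
0 -> fault, evict 7, frames [8, 9, 2, 6, 0]
6 -> hit
0 -> hit
9 -> hit
2 -> hit
0 -> hit
Page faults: 6.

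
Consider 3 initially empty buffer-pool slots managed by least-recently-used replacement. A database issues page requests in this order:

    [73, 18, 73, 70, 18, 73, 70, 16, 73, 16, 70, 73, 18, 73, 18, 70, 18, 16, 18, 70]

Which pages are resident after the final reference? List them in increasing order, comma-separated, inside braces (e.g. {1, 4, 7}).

73 → fault, frames [73]
18 → fault, frames [73, 18]
73 → hit
70 → fault, frames [18, 73, 70]
18 → hit
73 → hit
70 → hit
16 → fault, evict 18, frames [73, 70, 16]
73 → hit
16 → hit
70 → hit
73 → hit
18 → fault, evict 16, frames [70, 73, 18]
73 → hit
18 → hit
70 → hit
18 → hit
16 → fault, evict 73, frames [70, 18, 16]
18 → hit
70 → hit

{16, 18, 70}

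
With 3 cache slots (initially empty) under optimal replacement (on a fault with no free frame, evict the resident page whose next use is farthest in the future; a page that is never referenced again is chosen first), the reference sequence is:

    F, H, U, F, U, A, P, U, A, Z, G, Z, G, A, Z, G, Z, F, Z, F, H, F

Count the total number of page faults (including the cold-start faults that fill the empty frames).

F -> miss, frames (F)
H -> miss, frames (F H)
U -> miss, frames (F H U)
F -> hit
U -> hit
A -> miss, evict H, frames (F U A)
P -> miss, evict F, frames (U A P)
U -> hit
A -> hit
Z -> miss, evict P, frames (U A Z)
G -> miss, evict U, frames (A Z G)
Z -> hit
G -> hit
A -> hit
Z -> hit
G -> hit
Z -> hit
F -> miss, evict G, frames (A Z F)
Z -> hit
F -> hit
H -> miss, evict Z, frames (A F H)
F -> hit
Page faults: 9.

9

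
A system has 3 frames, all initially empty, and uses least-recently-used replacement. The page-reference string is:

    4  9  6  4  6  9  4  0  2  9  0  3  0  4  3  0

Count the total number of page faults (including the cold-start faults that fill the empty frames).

4 → fault, frames [4]
9 → fault, frames [4, 9]
6 → fault, frames [4, 9, 6]
4 → hit
6 → hit
9 → hit
4 → hit
0 → fault, evict 6, frames [9, 4, 0]
2 → fault, evict 9, frames [4, 0, 2]
9 → fault, evict 4, frames [0, 2, 9]
0 → hit
3 → fault, evict 2, frames [9, 0, 3]
0 → hit
4 → fault, evict 9, frames [3, 0, 4]
3 → hit
0 → hit
Page faults: 8.

8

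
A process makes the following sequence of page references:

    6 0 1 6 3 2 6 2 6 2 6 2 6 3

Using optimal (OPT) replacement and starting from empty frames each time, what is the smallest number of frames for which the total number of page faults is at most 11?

2

f=1: 14 faults
f=2: 6 faults
f=3: 5 faults
f=4: 5 faults
f=5: 5 faults
Smallest f with faults ≤ 11 is 2.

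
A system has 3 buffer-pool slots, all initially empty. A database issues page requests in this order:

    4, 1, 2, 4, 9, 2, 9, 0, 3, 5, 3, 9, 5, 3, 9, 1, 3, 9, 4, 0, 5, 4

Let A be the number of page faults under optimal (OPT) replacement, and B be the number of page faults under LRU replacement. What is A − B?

-1

Under OPT: F F F . F . . F F F . . . . . F . . F F F . → 11 faults.
Under LRU: F F F . F . . F F F . F . . . F . . F F F . → 12 faults.
A − B = 11 − 12 = -1.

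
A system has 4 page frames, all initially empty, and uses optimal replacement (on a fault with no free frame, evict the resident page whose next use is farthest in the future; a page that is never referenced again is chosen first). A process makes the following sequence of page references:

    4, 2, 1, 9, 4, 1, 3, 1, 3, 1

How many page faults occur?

5

4 → miss, frames {4}
2 → miss, frames {4,2}
1 → miss, frames {4,2,1}
9 → miss, frames {4,2,1,9}
4 → hit
1 → hit
3 → miss, evict 9, frames {4,2,1,3}
1 → hit
3 → hit
1 → hit
Page faults: 5.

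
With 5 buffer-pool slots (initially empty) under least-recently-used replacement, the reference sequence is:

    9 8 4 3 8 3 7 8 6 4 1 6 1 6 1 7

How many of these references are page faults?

9 -> miss, frames {9}
8 -> miss, frames {9,8}
4 -> miss, frames {9,8,4}
3 -> miss, frames {9,8,4,3}
8 -> hit
3 -> hit
7 -> miss, frames {9,4,8,3,7}
8 -> hit
6 -> miss, evict 9, frames {4,3,7,8,6}
4 -> hit
1 -> miss, evict 3, frames {7,8,6,4,1}
6 -> hit
1 -> hit
6 -> hit
1 -> hit
7 -> hit
Page faults: 7.

7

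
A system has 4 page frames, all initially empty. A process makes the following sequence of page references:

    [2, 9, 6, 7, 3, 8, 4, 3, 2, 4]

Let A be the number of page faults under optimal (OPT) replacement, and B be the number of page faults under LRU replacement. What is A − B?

-1

Under OPT: F F F F F F F . . . → 7 faults.
Under LRU: F F F F F F F . F . → 8 faults.
A − B = 7 − 8 = -1.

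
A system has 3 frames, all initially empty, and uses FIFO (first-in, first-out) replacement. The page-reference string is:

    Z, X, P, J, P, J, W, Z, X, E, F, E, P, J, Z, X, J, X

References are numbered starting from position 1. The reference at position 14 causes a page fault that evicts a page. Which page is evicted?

pos 1: Z -> fault, frames {Z}
pos 2: X -> fault, frames {Z,X}
pos 3: P -> fault, frames {Z,X,P}
pos 4: J -> fault, evict Z, frames {X,P,J}
pos 5: P -> hit
pos 6: J -> hit
pos 7: W -> fault, evict X, frames {P,J,W}
pos 8: Z -> fault, evict P, frames {J,W,Z}
pos 9: X -> fault, evict J, frames {W,Z,X}
pos 10: E -> fault, evict W, frames {Z,X,E}
pos 11: F -> fault, evict Z, frames {X,E,F}
pos 12: E -> hit
pos 13: P -> fault, evict X, frames {E,F,P}
pos 14: J -> fault, evict E, frames {F,P,J}
At position 14, page E is evicted.

E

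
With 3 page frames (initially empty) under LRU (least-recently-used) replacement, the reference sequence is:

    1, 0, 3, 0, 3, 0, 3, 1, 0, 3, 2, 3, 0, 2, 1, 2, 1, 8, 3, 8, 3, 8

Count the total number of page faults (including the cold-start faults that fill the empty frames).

7

1 → fault, frames [1]
0 → fault, frames [1, 0]
3 → fault, frames [1, 0, 3]
0 → hit
3 → hit
0 → hit
3 → hit
1 → hit
0 → hit
3 → hit
2 → fault, evict 1, frames [0, 3, 2]
3 → hit
0 → hit
2 → hit
1 → fault, evict 3, frames [0, 2, 1]
2 → hit
1 → hit
8 → fault, evict 0, frames [2, 1, 8]
3 → fault, evict 2, frames [1, 8, 3]
8 → hit
3 → hit
8 → hit
Page faults: 7.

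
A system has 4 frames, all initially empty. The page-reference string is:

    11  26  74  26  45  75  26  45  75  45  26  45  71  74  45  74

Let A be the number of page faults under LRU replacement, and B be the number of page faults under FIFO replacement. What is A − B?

Under LRU: F F F . F F . . . . . . F F . . → 7 faults.
Under FIFO: F F F . F F . . . . . . F . . . → 6 faults.
A − B = 7 − 6 = 1.

1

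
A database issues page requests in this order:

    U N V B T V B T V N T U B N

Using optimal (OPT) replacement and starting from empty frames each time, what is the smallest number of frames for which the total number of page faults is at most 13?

f=1: 14 faults
f=2: 10 faults
f=3: 7 faults
f=4: 6 faults
f=5: 5 faults
Smallest f with faults ≤ 13 is 2.

2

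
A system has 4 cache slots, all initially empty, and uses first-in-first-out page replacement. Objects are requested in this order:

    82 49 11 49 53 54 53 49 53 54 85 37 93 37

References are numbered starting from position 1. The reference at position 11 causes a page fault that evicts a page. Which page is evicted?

49

pos 1: 82 → fault, frames [82]
pos 2: 49 → fault, frames [82, 49]
pos 3: 11 → fault, frames [82, 49, 11]
pos 4: 49 → hit
pos 5: 53 → fault, frames [82, 49, 11, 53]
pos 6: 54 → fault, evict 82, frames [49, 11, 53, 54]
pos 7: 53 → hit
pos 8: 49 → hit
pos 9: 53 → hit
pos 10: 54 → hit
pos 11: 85 → fault, evict 49, frames [11, 53, 54, 85]
At position 11, page 49 is evicted.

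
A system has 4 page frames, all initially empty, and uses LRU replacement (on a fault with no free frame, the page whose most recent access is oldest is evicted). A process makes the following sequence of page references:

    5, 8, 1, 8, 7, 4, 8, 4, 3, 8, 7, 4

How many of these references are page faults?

6

5: miss, frames (5)
8: miss, frames (5 8)
1: miss, frames (5 8 1)
8: hit
7: miss, frames (5 1 8 7)
4: miss, evict 5, frames (1 8 7 4)
8: hit
4: hit
3: miss, evict 1, frames (7 8 4 3)
8: hit
7: hit
4: hit
Page faults: 6.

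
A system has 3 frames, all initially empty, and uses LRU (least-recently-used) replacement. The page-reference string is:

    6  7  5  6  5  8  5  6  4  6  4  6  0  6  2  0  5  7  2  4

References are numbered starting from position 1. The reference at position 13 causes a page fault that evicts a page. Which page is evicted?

5

pos 1: 6 → miss, frames {6}
pos 2: 7 → miss, frames {6,7}
pos 3: 5 → miss, frames {6,7,5}
pos 4: 6 → hit
pos 5: 5 → hit
pos 6: 8 → miss, evict 7, frames {6,5,8}
pos 7: 5 → hit
pos 8: 6 → hit
pos 9: 4 → miss, evict 8, frames {5,6,4}
pos 10: 6 → hit
pos 11: 4 → hit
pos 12: 6 → hit
pos 13: 0 → miss, evict 5, frames {4,6,0}
At position 13, page 5 is evicted.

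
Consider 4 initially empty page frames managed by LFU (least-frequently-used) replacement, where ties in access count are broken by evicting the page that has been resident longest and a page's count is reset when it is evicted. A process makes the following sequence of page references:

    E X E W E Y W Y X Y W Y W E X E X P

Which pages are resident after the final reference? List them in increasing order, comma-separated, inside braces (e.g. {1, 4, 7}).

E -> fault, frames {E}
X -> fault, frames {E,X}
E -> hit
W -> fault, frames {E,X,W}
E -> hit
Y -> fault, frames {E,X,W,Y}
W -> hit
Y -> hit
X -> hit
Y -> hit
W -> hit
Y -> hit
W -> hit
E -> hit
X -> hit
E -> hit
X -> hit
P -> fault, evict X, frames {E,W,Y,P}

{E, P, W, Y}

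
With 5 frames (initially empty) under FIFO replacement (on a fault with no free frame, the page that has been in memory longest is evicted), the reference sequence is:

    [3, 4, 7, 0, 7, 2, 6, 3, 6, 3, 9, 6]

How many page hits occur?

4

3: fault, frames (3)
4: fault, frames (3 4)
7: fault, frames (3 4 7)
0: fault, frames (3 4 7 0)
7: hit
2: fault, frames (3 4 7 0 2)
6: fault, evict 3, frames (4 7 0 2 6)
3: fault, evict 4, frames (7 0 2 6 3)
6: hit
3: hit
9: fault, evict 7, frames (0 2 6 3 9)
6: hit
Hits: 4.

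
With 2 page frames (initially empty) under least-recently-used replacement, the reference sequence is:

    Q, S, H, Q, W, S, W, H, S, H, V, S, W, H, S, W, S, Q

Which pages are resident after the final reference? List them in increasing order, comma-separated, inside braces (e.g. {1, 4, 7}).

Q: miss, frames (Q)
S: miss, frames (Q S)
H: miss, evict Q, frames (S H)
Q: miss, evict S, frames (H Q)
W: miss, evict H, frames (Q W)
S: miss, evict Q, frames (W S)
W: hit
H: miss, evict S, frames (W H)
S: miss, evict W, frames (H S)
H: hit
V: miss, evict S, frames (H V)
S: miss, evict H, frames (V S)
W: miss, evict V, frames (S W)
H: miss, evict S, frames (W H)
S: miss, evict W, frames (H S)
W: miss, evict H, frames (S W)
S: hit
Q: miss, evict W, frames (S Q)

{Q, S}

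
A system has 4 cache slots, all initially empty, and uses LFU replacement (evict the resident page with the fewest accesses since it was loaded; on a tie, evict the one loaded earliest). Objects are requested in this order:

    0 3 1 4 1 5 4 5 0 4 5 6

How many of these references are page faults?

0 -> miss, frames (0)
3 -> miss, frames (0 3)
1 -> miss, frames (0 3 1)
4 -> miss, frames (0 3 1 4)
1 -> hit
5 -> miss, evict 0, frames (3 1 4 5)
4 -> hit
5 -> hit
0 -> miss, evict 3, frames (1 4 5 0)
4 -> hit
5 -> hit
6 -> miss, evict 0, frames (1 4 5 6)
Page faults: 7.

7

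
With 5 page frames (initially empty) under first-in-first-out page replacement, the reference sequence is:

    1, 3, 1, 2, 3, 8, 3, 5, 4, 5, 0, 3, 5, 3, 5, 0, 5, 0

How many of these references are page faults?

8

1 → miss, frames (1)
3 → miss, frames (1 3)
1 → hit
2 → miss, frames (1 3 2)
3 → hit
8 → miss, frames (1 3 2 8)
3 → hit
5 → miss, frames (1 3 2 8 5)
4 → miss, evict 1, frames (3 2 8 5 4)
5 → hit
0 → miss, evict 3, frames (2 8 5 4 0)
3 → miss, evict 2, frames (8 5 4 0 3)
5 → hit
3 → hit
5 → hit
0 → hit
5 → hit
0 → hit
Page faults: 8.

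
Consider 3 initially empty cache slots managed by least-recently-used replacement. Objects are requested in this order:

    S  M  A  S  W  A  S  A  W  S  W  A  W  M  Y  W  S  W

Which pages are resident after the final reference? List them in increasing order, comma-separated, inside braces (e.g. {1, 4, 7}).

{S, W, Y}

S: miss, frames [S]
M: miss, frames [S, M]
A: miss, frames [S, M, A]
S: hit
W: miss, evict M, frames [A, S, W]
A: hit
S: hit
A: hit
W: hit
S: hit
W: hit
A: hit
W: hit
M: miss, evict S, frames [A, W, M]
Y: miss, evict A, frames [W, M, Y]
W: hit
S: miss, evict M, frames [Y, W, S]
W: hit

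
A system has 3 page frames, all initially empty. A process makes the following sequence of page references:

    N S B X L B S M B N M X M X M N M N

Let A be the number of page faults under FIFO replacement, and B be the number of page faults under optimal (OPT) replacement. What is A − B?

Under FIFO: F F F F F . F F F F . F F . . . . . → 11 faults.
Under OPT: F F F F F . . F . F . F . . . . . . → 8 faults.
A − B = 11 − 8 = 3.

3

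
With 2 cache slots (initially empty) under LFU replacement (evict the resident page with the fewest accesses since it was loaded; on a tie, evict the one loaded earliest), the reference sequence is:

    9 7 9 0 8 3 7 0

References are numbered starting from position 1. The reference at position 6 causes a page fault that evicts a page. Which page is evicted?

8

pos 1: 9 → fault, frames (9)
pos 2: 7 → fault, frames (9 7)
pos 3: 9 → hit
pos 4: 0 → fault, evict 7, frames (9 0)
pos 5: 8 → fault, evict 0, frames (9 8)
pos 6: 3 → fault, evict 8, frames (9 3)
At position 6, page 8 is evicted.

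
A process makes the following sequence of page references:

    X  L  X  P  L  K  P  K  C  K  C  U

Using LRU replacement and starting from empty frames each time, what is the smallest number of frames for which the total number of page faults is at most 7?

3

f=1: 12 faults
f=2: 8 faults
f=3: 6 faults
f=4: 6 faults
f=5: 6 faults
f=6: 6 faults
Smallest f with faults ≤ 7 is 3.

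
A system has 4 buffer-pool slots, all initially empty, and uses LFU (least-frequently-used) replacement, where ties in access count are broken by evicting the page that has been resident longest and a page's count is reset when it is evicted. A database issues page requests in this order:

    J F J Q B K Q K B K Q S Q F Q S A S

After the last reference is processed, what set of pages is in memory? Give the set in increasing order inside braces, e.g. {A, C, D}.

J -> fault, frames {J}
F -> fault, frames {J,F}
J -> hit
Q -> fault, frames {J,F,Q}
B -> fault, frames {J,F,Q,B}
K -> fault, evict F, frames {J,Q,B,K}
Q -> hit
K -> hit
B -> hit
K -> hit
Q -> hit
S -> fault, evict J, frames {Q,B,K,S}
Q -> hit
F -> fault, evict S, frames {Q,B,K,F}
Q -> hit
S -> fault, evict F, frames {Q,B,K,S}
A -> fault, evict S, frames {Q,B,K,A}
S -> fault, evict A, frames {Q,B,K,S}

{B, K, Q, S}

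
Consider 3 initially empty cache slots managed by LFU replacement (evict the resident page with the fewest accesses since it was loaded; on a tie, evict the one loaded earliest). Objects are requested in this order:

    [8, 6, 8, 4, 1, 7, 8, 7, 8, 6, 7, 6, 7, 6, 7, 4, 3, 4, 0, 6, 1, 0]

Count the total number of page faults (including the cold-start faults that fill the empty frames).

8: fault, frames [8]
6: fault, frames [8, 6]
8: hit
4: fault, frames [8, 6, 4]
1: fault, evict 6, frames [8, 4, 1]
7: fault, evict 4, frames [8, 1, 7]
8: hit
7: hit
8: hit
6: fault, evict 1, frames [8, 7, 6]
7: hit
6: hit
7: hit
6: hit
7: hit
4: fault, evict 6, frames [8, 7, 4]
3: fault, evict 4, frames [8, 7, 3]
4: fault, evict 3, frames [8, 7, 4]
0: fault, evict 4, frames [8, 7, 0]
6: fault, evict 0, frames [8, 7, 6]
1: fault, evict 6, frames [8, 7, 1]
0: fault, evict 1, frames [8, 7, 0]
Page faults: 13.

13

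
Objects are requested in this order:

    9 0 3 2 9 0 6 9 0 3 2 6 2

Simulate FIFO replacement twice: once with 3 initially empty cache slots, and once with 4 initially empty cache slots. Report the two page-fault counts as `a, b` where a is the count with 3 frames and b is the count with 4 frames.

3 frames: F F F F F F F . . F F . . → 9 faults.
4 frames: F F F F . . F F F F F F . → 10 faults.
10 > 9: adding a frame increased faults — Belady's anomaly.

9, 10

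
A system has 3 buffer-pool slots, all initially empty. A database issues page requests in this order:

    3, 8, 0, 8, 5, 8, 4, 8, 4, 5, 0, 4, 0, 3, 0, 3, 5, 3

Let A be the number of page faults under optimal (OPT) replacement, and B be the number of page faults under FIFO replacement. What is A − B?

Under OPT: F F F . F . F . . . F . . F . . . . → 7 faults.
Under FIFO: F F F . F . F F . . F . . F . . F . → 9 faults.
A − B = 7 − 9 = -2.

-2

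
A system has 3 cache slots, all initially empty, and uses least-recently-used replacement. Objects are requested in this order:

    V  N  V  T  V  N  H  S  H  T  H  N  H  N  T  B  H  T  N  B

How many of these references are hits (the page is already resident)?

V -> fault, frames (V)
N -> fault, frames (V N)
V -> hit
T -> fault, frames (N V T)
V -> hit
N -> hit
H -> fault, evict T, frames (V N H)
S -> fault, evict V, frames (N H S)
H -> hit
T -> fault, evict N, frames (S H T)
H -> hit
N -> fault, evict S, frames (T H N)
H -> hit
N -> hit
T -> hit
B -> fault, evict H, frames (N T B)
H -> fault, evict N, frames (T B H)
T -> hit
N -> fault, evict B, frames (H T N)
B -> fault, evict H, frames (T N B)
Hits: 9.

9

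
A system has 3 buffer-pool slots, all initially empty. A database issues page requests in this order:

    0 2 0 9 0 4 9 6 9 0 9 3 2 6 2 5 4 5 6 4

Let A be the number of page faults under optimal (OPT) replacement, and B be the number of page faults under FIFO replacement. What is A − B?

-3

Under OPT: F F . F . F . F . . . F F . . F F . . . → 9 faults.
Under FIFO: F F . F . F . F . F F F F F . F F . . . → 12 faults.
A − B = 9 − 12 = -3.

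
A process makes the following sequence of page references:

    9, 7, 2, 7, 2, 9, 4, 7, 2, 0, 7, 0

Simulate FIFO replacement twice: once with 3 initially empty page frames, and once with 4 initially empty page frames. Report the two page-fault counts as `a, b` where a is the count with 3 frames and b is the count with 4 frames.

3 frames: F F F . . . F . . F F . → 6 faults.
4 frames: F F F . . . F . . F . . → 5 faults.
5 < 6: adding a frame reduced faults, as is typical.

6, 5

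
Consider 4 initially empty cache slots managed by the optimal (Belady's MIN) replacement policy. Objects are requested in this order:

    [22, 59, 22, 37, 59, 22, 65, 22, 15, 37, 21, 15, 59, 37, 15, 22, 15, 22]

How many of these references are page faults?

7

22 -> miss, frames (22)
59 -> miss, frames (22 59)
22 -> hit
37 -> miss, frames (22 59 37)
59 -> hit
22 -> hit
65 -> miss, frames (22 59 37 65)
22 -> hit
15 -> miss, evict 65, frames (22 59 37 15)
37 -> hit
21 -> miss, evict 22, frames (59 37 15 21)
15 -> hit
59 -> hit
37 -> hit
15 -> hit
22 -> miss, evict 21, frames (59 37 15 22)
15 -> hit
22 -> hit
Page faults: 7.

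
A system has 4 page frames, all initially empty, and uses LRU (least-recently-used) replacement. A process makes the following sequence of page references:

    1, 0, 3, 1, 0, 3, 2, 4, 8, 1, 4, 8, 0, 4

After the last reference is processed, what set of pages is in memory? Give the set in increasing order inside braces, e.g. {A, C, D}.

1 -> fault, frames [1]
0 -> fault, frames [1, 0]
3 -> fault, frames [1, 0, 3]
1 -> hit
0 -> hit
3 -> hit
2 -> fault, frames [1, 0, 3, 2]
4 -> fault, evict 1, frames [0, 3, 2, 4]
8 -> fault, evict 0, frames [3, 2, 4, 8]
1 -> fault, evict 3, frames [2, 4, 8, 1]
4 -> hit
8 -> hit
0 -> fault, evict 2, frames [1, 4, 8, 0]
4 -> hit

{0, 1, 4, 8}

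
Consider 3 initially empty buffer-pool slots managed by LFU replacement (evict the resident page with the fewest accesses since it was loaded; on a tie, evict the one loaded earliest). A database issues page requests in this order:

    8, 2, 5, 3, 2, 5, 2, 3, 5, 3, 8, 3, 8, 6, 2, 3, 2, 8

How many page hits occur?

8 -> fault, frames [8]
2 -> fault, frames [8, 2]
5 -> fault, frames [8, 2, 5]
3 -> fault, evict 8, frames [2, 5, 3]
2 -> hit
5 -> hit
2 -> hit
3 -> hit
5 -> hit
3 -> hit
8 -> fault, evict 2, frames [5, 3, 8]
3 -> hit
8 -> hit
6 -> fault, evict 8, frames [5, 3, 6]
2 -> fault, evict 6, frames [5, 3, 2]
3 -> hit
2 -> hit
8 -> fault, evict 2, frames [5, 3, 8]
Hits: 10.

10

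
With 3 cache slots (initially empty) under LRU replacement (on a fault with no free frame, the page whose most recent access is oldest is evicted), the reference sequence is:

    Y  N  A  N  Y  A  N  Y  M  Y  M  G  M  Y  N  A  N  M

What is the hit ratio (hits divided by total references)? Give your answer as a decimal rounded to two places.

Y → fault, frames [Y]
N → fault, frames [Y, N]
A → fault, frames [Y, N, A]
N → hit
Y → hit
A → hit
N → hit
Y → hit
M → fault, evict A, frames [N, Y, M]
Y → hit
M → hit
G → fault, evict N, frames [Y, M, G]
M → hit
Y → hit
N → fault, evict G, frames [M, Y, N]
A → fault, evict M, frames [Y, N, A]
N → hit
M → fault, evict Y, frames [A, N, M]
Hits: 10 of 18 references → 10/18 = 0.5556.

0.56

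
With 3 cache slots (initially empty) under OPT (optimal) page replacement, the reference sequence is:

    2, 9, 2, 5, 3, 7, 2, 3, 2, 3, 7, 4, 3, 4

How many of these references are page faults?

6

2 → miss, frames (2)
9 → miss, frames (2 9)
2 → hit
5 → miss, frames (2 9 5)
3 → miss, evict 5, frames (2 9 3)
7 → miss, evict 9, frames (2 3 7)
2 → hit
3 → hit
2 → hit
3 → hit
7 → hit
4 → miss, evict 7, frames (2 3 4)
3 → hit
4 → hit
Page faults: 6.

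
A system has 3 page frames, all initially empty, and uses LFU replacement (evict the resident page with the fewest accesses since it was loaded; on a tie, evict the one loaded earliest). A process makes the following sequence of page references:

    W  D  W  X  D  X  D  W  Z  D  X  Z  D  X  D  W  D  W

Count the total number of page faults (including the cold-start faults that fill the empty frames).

7

W → miss, frames [W]
D → miss, frames [W, D]
W → hit
X → miss, frames [W, D, X]
D → hit
X → hit
D → hit
W → hit
Z → miss, evict X, frames [W, D, Z]
D → hit
X → miss, evict Z, frames [W, D, X]
Z → miss, evict X, frames [W, D, Z]
D → hit
X → miss, evict Z, frames [W, D, X]
D → hit
W → hit
D → hit
W → hit
Page faults: 7.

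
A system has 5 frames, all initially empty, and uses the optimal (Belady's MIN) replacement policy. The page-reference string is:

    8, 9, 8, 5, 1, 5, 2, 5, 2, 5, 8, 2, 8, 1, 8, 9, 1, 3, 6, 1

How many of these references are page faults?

7

8: fault, frames {8}
9: fault, frames {8,9}
8: hit
5: fault, frames {8,9,5}
1: fault, frames {8,9,5,1}
5: hit
2: fault, frames {8,9,5,1,2}
5: hit
2: hit
5: hit
8: hit
2: hit
8: hit
1: hit
8: hit
9: hit
1: hit
3: fault, evict 2, frames {8,9,5,1,3}
6: fault, evict 3, frames {8,9,5,1,6}
1: hit
Page faults: 7.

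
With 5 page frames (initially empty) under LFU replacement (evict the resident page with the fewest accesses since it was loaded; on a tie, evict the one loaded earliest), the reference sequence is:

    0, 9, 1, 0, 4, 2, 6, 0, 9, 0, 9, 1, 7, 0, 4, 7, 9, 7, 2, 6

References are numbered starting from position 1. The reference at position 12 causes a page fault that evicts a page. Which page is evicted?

pos 1: 0 → miss, frames [0]
pos 2: 9 → miss, frames [0, 9]
pos 3: 1 → miss, frames [0, 9, 1]
pos 4: 0 → hit
pos 5: 4 → miss, frames [0, 9, 1, 4]
pos 6: 2 → miss, frames [0, 9, 1, 4, 2]
pos 7: 6 → miss, evict 9, frames [0, 1, 4, 2, 6]
pos 8: 0 → hit
pos 9: 9 → miss, evict 1, frames [0, 4, 2, 6, 9]
pos 10: 0 → hit
pos 11: 9 → hit
pos 12: 1 → miss, evict 4, frames [0, 2, 6, 9, 1]
At position 12, page 4 is evicted.

4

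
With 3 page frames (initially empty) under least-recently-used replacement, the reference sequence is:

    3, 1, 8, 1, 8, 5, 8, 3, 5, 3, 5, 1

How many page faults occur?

3 -> fault, frames {3}
1 -> fault, frames {3,1}
8 -> fault, frames {3,1,8}
1 -> hit
8 -> hit
5 -> fault, evict 3, frames {1,8,5}
8 -> hit
3 -> fault, evict 1, frames {5,8,3}
5 -> hit
3 -> hit
5 -> hit
1 -> fault, evict 8, frames {3,5,1}
Page faults: 6.

6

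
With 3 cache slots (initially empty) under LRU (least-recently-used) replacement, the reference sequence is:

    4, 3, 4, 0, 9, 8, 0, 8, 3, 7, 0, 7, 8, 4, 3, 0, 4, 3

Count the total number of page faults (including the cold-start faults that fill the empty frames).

12

4 -> miss, frames {4}
3 -> miss, frames {4,3}
4 -> hit
0 -> miss, frames {3,4,0}
9 -> miss, evict 3, frames {4,0,9}
8 -> miss, evict 4, frames {0,9,8}
0 -> hit
8 -> hit
3 -> miss, evict 9, frames {0,8,3}
7 -> miss, evict 0, frames {8,3,7}
0 -> miss, evict 8, frames {3,7,0}
7 -> hit
8 -> miss, evict 3, frames {0,7,8}
4 -> miss, evict 0, frames {7,8,4}
3 -> miss, evict 7, frames {8,4,3}
0 -> miss, evict 8, frames {4,3,0}
4 -> hit
3 -> hit
Page faults: 12.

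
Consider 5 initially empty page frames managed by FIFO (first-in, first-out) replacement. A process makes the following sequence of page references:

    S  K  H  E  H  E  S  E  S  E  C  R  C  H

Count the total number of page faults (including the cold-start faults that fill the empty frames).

S → fault, frames {S}
K → fault, frames {S,K}
H → fault, frames {S,K,H}
E → fault, frames {S,K,H,E}
H → hit
E → hit
S → hit
E → hit
S → hit
E → hit
C → fault, frames {S,K,H,E,C}
R → fault, evict S, frames {K,H,E,C,R}
C → hit
H → hit
Page faults: 6.

6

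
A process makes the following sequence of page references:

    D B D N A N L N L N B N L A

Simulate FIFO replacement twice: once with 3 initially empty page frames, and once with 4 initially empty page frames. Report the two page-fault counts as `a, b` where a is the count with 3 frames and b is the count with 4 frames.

8, 5

3 frames: F F . F F . F . . . F F . F → 8 faults.
4 frames: F F . F F . F . . . . . . . → 5 faults.
5 < 8: adding a frame reduced faults, as is typical.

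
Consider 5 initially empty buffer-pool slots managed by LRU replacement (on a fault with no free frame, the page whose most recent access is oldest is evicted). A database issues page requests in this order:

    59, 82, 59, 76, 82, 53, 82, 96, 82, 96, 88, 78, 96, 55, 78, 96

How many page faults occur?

8

59 -> fault, frames [59]
82 -> fault, frames [59, 82]
59 -> hit
76 -> fault, frames [82, 59, 76]
82 -> hit
53 -> fault, frames [59, 76, 82, 53]
82 -> hit
96 -> fault, frames [59, 76, 53, 82, 96]
82 -> hit
96 -> hit
88 -> fault, evict 59, frames [76, 53, 82, 96, 88]
78 -> fault, evict 76, frames [53, 82, 96, 88, 78]
96 -> hit
55 -> fault, evict 53, frames [82, 88, 78, 96, 55]
78 -> hit
96 -> hit
Page faults: 8.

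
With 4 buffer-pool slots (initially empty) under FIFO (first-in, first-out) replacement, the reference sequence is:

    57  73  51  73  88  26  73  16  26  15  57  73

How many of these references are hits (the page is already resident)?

3

57 → miss, frames (57)
73 → miss, frames (57 73)
51 → miss, frames (57 73 51)
73 → hit
88 → miss, frames (57 73 51 88)
26 → miss, evict 57, frames (73 51 88 26)
73 → hit
16 → miss, evict 73, frames (51 88 26 16)
26 → hit
15 → miss, evict 51, frames (88 26 16 15)
57 → miss, evict 88, frames (26 16 15 57)
73 → miss, evict 26, frames (16 15 57 73)
Hits: 3.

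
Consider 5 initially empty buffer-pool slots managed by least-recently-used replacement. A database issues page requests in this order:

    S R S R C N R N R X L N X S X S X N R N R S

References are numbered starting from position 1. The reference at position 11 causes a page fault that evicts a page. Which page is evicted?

pos 1: S → miss, frames [S]
pos 2: R → miss, frames [S, R]
pos 3: S → hit
pos 4: R → hit
pos 5: C → miss, frames [S, R, C]
pos 6: N → miss, frames [S, R, C, N]
pos 7: R → hit
pos 8: N → hit
pos 9: R → hit
pos 10: X → miss, frames [S, C, N, R, X]
pos 11: L → miss, evict S, frames [C, N, R, X, L]
At position 11, page S is evicted.

S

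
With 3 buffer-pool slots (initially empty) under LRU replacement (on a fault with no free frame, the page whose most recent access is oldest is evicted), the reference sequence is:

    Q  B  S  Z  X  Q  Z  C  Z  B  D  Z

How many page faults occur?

Q -> fault, frames [Q]
B -> fault, frames [Q, B]
S -> fault, frames [Q, B, S]
Z -> fault, evict Q, frames [B, S, Z]
X -> fault, evict B, frames [S, Z, X]
Q -> fault, evict S, frames [Z, X, Q]
Z -> hit
C -> fault, evict X, frames [Q, Z, C]
Z -> hit
B -> fault, evict Q, frames [C, Z, B]
D -> fault, evict C, frames [Z, B, D]
Z -> hit
Page faults: 9.

9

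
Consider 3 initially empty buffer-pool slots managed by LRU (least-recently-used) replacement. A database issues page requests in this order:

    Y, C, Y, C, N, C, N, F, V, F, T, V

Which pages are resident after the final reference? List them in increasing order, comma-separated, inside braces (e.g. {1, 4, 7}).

{F, T, V}

Y -> fault, frames (Y)
C -> fault, frames (Y C)
Y -> hit
C -> hit
N -> fault, frames (Y C N)
C -> hit
N -> hit
F -> fault, evict Y, frames (C N F)
V -> fault, evict C, frames (N F V)
F -> hit
T -> fault, evict N, frames (V F T)
V -> hit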